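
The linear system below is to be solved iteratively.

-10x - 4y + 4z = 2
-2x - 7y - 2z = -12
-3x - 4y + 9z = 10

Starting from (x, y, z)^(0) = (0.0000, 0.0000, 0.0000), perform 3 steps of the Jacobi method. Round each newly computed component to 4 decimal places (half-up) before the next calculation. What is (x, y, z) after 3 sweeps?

(-0.0590, 1.3243, 1.6102)

Iteration 1:
  x = (2 - (-4)·0.0000 - (4)·0.0000) / (-10) = -0.2000
  y = (-12 - (-2)·0.0000 - (-2)·0.0000) / (-7) = 1.7143
  z = (10 - (-3)·0.0000 - (-4)·0.0000) / (9) = 1.1111
Iteration 2:
  x = (2 - (-4)·1.7143 - (4)·1.1111) / (-10) = -0.4413
  y = (-12 - (-2)·-0.2000 - (-2)·1.1111) / (-7) = 1.4540
  z = (10 - (-3)·-0.2000 - (-4)·1.7143) / (9) = 1.8064
Iteration 3:
  x = (2 - (-4)·1.4540 - (4)·1.8064) / (-10) = -0.0590
  y = (-12 - (-2)·-0.4413 - (-2)·1.8064) / (-7) = 1.3243
  z = (10 - (-3)·-0.4413 - (-4)·1.4540) / (9) = 1.6102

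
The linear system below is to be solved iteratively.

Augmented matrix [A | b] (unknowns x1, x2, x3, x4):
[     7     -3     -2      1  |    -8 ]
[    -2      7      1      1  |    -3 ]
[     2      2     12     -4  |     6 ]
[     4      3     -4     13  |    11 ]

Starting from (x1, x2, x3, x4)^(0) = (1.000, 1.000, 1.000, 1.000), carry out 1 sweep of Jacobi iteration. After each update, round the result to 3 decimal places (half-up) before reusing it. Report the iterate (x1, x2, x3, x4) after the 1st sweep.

Iteration 1:
  x1 = (-8 - (-3)·1.000 - (-2)·1.000 - (1)·1.000) / (7) = -0.571
  x2 = (-3 - (-2)·1.000 - (1)·1.000 - (1)·1.000) / (7) = -0.429
  x3 = (6 - (2)·1.000 - (2)·1.000 - (-4)·1.000) / (12) = 0.500
  x4 = (11 - (4)·1.000 - (3)·1.000 - (-4)·1.000) / (13) = 0.615

(-0.571, -0.429, 0.500, 0.615)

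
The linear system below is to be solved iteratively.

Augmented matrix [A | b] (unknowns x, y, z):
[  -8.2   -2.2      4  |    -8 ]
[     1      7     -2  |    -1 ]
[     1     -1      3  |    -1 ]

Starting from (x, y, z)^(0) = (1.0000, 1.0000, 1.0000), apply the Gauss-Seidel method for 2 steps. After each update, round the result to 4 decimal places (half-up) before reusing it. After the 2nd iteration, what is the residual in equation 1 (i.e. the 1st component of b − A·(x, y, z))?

Iteration 1:
  x = (-8 - (-2.2)·1.0000 - (4)·1.0000) / (-8.2) = 1.1951
  y = (-1 - (1)·1.1951 - (-2)·1.0000) / (7) = -0.0279
  z = (-1 - (1)·1.1951 - (-1)·-0.0279) / (3) = -0.7410
Iteration 2:
  x = (-8 - (-2.2)·-0.0279 - (4)·-0.7410) / (-8.2) = 0.6216
  y = (-1 - (1)·0.6216 - (-2)·-0.7410) / (7) = -0.4434
  z = (-1 - (1)·0.6216 - (-1)·-0.4434) / (3) = -0.6883
Residual b − A·x = (-1.1252, 0.1056, -0.0001)

-1.1252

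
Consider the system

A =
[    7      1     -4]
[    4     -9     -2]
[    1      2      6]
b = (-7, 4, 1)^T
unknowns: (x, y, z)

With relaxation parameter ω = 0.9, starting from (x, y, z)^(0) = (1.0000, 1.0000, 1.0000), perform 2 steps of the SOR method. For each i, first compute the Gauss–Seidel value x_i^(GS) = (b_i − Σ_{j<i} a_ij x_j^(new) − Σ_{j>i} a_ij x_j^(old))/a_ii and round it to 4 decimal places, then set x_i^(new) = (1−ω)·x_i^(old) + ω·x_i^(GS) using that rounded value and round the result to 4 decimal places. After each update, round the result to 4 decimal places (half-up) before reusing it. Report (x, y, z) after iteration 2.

Iteration 1:
  x: GS value = (-7 - (1)·1.0000 - (-4)·1.0000) / (7) = -0.5714;  x ← (1−ω)·1.0000 + ω·-0.5714 = -0.4143
  y: GS value = (4 - (4)·-0.4143 - (-2)·1.0000) / (-9) = -0.8508;  y ← (1−ω)·1.0000 + ω·-0.8508 = -0.6657
  z: GS value = (1 - (1)·-0.4143 - (2)·-0.6657) / (6) = 0.4576;  z ← (1−ω)·1.0000 + ω·0.4576 = 0.5118
Iteration 2:
  x: GS value = (-7 - (1)·-0.6657 - (-4)·0.5118) / (7) = -0.6124;  x ← (1−ω)·-0.4143 + ω·-0.6124 = -0.5926
  y: GS value = (4 - (4)·-0.5926 - (-2)·0.5118) / (-9) = -0.8216;  y ← (1−ω)·-0.6657 + ω·-0.8216 = -0.8060
  z: GS value = (1 - (1)·-0.5926 - (2)·-0.8060) / (6) = 0.5341;  z ← (1−ω)·0.5118 + ω·0.5341 = 0.5319

(-0.5926, -0.8060, 0.5319)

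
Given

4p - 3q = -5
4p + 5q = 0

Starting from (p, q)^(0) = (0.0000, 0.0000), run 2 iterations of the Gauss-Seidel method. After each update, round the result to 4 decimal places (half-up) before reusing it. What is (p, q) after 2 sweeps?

Iteration 1:
  p = (-5 - (-3)·0.0000) / (4) = -1.2500
  q = (0 - (4)·-1.2500) / (5) = 1.0000
Iteration 2:
  p = (-5 - (-3)·1.0000) / (4) = -0.5000
  q = (0 - (4)·-0.5000) / (5) = 0.4000

(-0.5000, 0.4000)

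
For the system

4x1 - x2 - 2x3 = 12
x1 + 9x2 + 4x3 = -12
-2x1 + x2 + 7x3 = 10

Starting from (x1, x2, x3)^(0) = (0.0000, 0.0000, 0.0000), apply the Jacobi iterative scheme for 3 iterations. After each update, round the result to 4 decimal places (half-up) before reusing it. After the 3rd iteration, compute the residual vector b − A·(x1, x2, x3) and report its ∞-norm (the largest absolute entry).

1.2708

Iteration 1:
  x1 = (12 - (-1)·0.0000 - (-2)·0.0000) / (4) = 3.0000
  x2 = (-12 - (1)·0.0000 - (4)·0.0000) / (9) = -1.3333
  x3 = (10 - (-2)·0.0000 - (1)·0.0000) / (7) = 1.4286
Iteration 2:
  x1 = (12 - (-1)·-1.3333 - (-2)·1.4286) / (4) = 3.3810
  x2 = (-12 - (1)·3.0000 - (4)·1.4286) / (9) = -2.3016
  x3 = (10 - (-2)·3.0000 - (1)·-1.3333) / (7) = 2.4762
Iteration 3:
  x1 = (12 - (-1)·-2.3016 - (-2)·2.4762) / (4) = 3.6627
  x2 = (-12 - (1)·3.3810 - (4)·2.4762) / (9) = -2.8095
  x3 = (10 - (-2)·3.3810 - (1)·-2.3016) / (7) = 2.7234
Residual b − A·x = (-0.0135, -1.2708, 1.0711); ∞-norm = 1.2708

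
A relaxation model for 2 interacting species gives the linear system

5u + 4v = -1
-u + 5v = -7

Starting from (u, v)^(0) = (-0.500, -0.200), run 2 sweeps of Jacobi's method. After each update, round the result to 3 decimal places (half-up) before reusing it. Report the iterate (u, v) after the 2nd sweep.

Iteration 1:
  u = (-1 - (4)·-0.200) / (5) = -0.040
  v = (-7 - (-1)·-0.500) / (5) = -1.500
Iteration 2:
  u = (-1 - (4)·-1.500) / (5) = 1.000
  v = (-7 - (-1)·-0.040) / (5) = -1.408

(1.000, -1.408)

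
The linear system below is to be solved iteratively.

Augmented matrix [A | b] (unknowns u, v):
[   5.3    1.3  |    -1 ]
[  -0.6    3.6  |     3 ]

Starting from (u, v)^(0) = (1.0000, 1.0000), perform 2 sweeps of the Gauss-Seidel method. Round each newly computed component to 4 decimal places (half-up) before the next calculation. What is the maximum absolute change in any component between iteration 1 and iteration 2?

Iteration 1:
  u = (-1 - (1.3)·1.0000) / (5.3) = -0.4340
  v = (3 - (-0.6)·-0.4340) / (3.6) = 0.7610
Iteration 2:
  u = (-1 - (1.3)·0.7610) / (5.3) = -0.3753
  v = (3 - (-0.6)·-0.3753) / (3.6) = 0.7708
Change: (0.0587, 0.0098) → max |·| = 0.0587

0.0587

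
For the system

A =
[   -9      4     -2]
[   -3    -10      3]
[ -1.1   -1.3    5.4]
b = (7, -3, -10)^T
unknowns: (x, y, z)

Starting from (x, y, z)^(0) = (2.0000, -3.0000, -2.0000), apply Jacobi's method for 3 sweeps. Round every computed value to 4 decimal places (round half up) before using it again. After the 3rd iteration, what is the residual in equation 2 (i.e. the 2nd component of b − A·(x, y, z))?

0.2098

Iteration 1:
  x = (7 - (4)·-3.0000 - (-2)·-2.0000) / (-9) = -1.6667
  y = (-3 - (-3)·2.0000 - (3)·-2.0000) / (-10) = -0.9000
  z = (-10 - (-1.1)·2.0000 - (-1.3)·-3.0000) / (5.4) = -2.1667
Iteration 2:
  x = (7 - (4)·-0.9000 - (-2)·-2.1667) / (-9) = -0.6963
  y = (-3 - (-3)·-1.6667 - (3)·-2.1667) / (-10) = 0.1500
  z = (-10 - (-1.1)·-1.6667 - (-1.3)·-0.9000) / (5.4) = -2.4080
Iteration 3:
  x = (7 - (4)·0.1500 - (-2)·-2.4080) / (-9) = -0.1760
  y = (-3 - (-3)·-0.6963 - (3)·-2.4080) / (-10) = -0.2135
  z = (-10 - (-1.1)·-0.6963 - (-1.3)·0.1500) / (5.4) = -1.9576
Residual b − A·x = (2.3548, 0.2098, 0.0999)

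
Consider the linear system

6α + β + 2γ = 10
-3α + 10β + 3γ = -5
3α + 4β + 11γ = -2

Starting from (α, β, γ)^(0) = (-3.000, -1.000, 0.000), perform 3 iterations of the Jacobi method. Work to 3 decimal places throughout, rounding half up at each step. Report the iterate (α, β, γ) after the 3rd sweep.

Iteration 1:
  α = (10 - (1)·-1.000 - (2)·0.000) / (6) = 1.833
  β = (-5 - (-3)·-3.000 - (3)·0.000) / (10) = -1.400
  γ = (-2 - (3)·-3.000 - (4)·-1.000) / (11) = 1.000
Iteration 2:
  α = (10 - (1)·-1.400 - (2)·1.000) / (6) = 1.567
  β = (-5 - (-3)·1.833 - (3)·1.000) / (10) = -0.250
  γ = (-2 - (3)·1.833 - (4)·-1.400) / (11) = -0.173
Iteration 3:
  α = (10 - (1)·-0.250 - (2)·-0.173) / (6) = 1.766
  β = (-5 - (-3)·1.567 - (3)·-0.173) / (10) = 0.022
  γ = (-2 - (3)·1.567 - (4)·-0.250) / (11) = -0.518

(1.766, 0.022, -0.518)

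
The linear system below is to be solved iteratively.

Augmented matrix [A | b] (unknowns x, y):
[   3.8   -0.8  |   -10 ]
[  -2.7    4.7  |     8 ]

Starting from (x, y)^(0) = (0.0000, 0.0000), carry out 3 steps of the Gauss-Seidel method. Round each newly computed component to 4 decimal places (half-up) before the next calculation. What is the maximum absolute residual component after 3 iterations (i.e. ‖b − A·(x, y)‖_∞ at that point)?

Iteration 1:
  x = (-10 - (-0.8)·0.0000) / (3.8) = -2.6316
  y = (8 - (-2.7)·-2.6316) / (4.7) = 0.1904
Iteration 2:
  x = (-10 - (-0.8)·0.1904) / (3.8) = -2.5915
  y = (8 - (-2.7)·-2.5915) / (4.7) = 0.2134
Iteration 3:
  x = (-10 - (-0.8)·0.2134) / (3.8) = -2.5867
  y = (8 - (-2.7)·-2.5867) / (4.7) = 0.2162
Residual b − A·x = (0.0024, -0.0002); ∞-norm = 0.0024

0.0024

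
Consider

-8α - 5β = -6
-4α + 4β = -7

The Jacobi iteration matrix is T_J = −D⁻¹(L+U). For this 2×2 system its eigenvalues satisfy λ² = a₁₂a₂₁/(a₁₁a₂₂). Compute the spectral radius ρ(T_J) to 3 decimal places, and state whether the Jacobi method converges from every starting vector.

a₁₂a₂₁/(a₁₁a₂₂) = (-5)·(-4) / ((-8)·(4)) = -0.625000
ρ = √|-0.625000| = √0.625000 = 0.791
ρ < 1, so Jacobi converges

0.791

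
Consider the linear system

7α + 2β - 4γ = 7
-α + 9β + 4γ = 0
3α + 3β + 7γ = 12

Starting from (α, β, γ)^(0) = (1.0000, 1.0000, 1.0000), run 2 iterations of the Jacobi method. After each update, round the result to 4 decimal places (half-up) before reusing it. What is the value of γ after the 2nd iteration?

1.3061

Iteration 1:
  α = (7 - (2)·1.0000 - (-4)·1.0000) / (7) = 1.2857
  β = (0 - (-1)·1.0000 - (4)·1.0000) / (9) = -0.3333
  γ = (12 - (3)·1.0000 - (3)·1.0000) / (7) = 0.8571
Iteration 2:
  α = (7 - (2)·-0.3333 - (-4)·0.8571) / (7) = 1.5850
  β = (0 - (-1)·1.2857 - (4)·0.8571) / (9) = -0.2381
  γ = (12 - (3)·1.2857 - (3)·-0.3333) / (7) = 1.3061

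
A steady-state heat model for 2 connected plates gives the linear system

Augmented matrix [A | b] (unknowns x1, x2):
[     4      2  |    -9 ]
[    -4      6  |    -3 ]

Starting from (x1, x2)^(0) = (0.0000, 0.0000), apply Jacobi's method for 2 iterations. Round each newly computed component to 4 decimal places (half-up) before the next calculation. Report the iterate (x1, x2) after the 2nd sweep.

(-2.0000, -2.0000)

Iteration 1:
  x1 = (-9 - (2)·0.0000) / (4) = -2.2500
  x2 = (-3 - (-4)·0.0000) / (6) = -0.5000
Iteration 2:
  x1 = (-9 - (2)·-0.5000) / (4) = -2.0000
  x2 = (-3 - (-4)·-2.2500) / (6) = -2.0000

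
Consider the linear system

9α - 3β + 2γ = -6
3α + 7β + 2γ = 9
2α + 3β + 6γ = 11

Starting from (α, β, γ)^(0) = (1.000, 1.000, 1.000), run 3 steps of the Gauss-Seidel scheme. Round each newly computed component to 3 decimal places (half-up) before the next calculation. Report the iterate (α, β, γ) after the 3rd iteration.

(-0.615, 1.133, 1.472)

Iteration 1:
  α = (-6 - (-3)·1.000 - (2)·1.000) / (9) = -0.556
  β = (9 - (3)·-0.556 - (2)·1.000) / (7) = 1.238
  γ = (11 - (2)·-0.556 - (3)·1.238) / (6) = 1.400
Iteration 2:
  α = (-6 - (-3)·1.238 - (2)·1.400) / (9) = -0.565
  β = (9 - (3)·-0.565 - (2)·1.400) / (7) = 1.128
  γ = (11 - (2)·-0.565 - (3)·1.128) / (6) = 1.458
Iteration 3:
  α = (-6 - (-3)·1.128 - (2)·1.458) / (9) = -0.615
  β = (9 - (3)·-0.615 - (2)·1.458) / (7) = 1.133
  γ = (11 - (2)·-0.615 - (3)·1.133) / (6) = 1.472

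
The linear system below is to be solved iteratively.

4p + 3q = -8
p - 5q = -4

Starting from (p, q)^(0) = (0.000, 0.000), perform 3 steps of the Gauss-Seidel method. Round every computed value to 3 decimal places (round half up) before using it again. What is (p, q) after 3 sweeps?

(-2.255, 0.349)

Iteration 1:
  p = (-8 - (3)·0.000) / (4) = -2.000
  q = (-4 - (1)·-2.000) / (-5) = 0.400
Iteration 2:
  p = (-8 - (3)·0.400) / (4) = -2.300
  q = (-4 - (1)·-2.300) / (-5) = 0.340
Iteration 3:
  p = (-8 - (3)·0.340) / (4) = -2.255
  q = (-4 - (1)·-2.255) / (-5) = 0.349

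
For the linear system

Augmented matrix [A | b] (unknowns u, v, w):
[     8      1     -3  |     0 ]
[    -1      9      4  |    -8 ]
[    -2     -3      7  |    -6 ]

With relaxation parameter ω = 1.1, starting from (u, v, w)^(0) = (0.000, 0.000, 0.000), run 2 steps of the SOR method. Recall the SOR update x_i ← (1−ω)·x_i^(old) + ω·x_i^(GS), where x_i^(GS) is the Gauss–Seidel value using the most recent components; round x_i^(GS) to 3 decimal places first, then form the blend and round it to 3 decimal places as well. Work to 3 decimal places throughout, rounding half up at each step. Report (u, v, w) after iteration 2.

(-0.444, -0.248, -1.059)

Iteration 1:
  u: GS value = (0 - (1)·0.000 - (-3)·0.000) / (8) = 0.000;  u ← (1−ω)·0.000 + ω·0.000 = 0.000
  v: GS value = (-8 - (-1)·0.000 - (4)·0.000) / (9) = -0.889;  v ← (1−ω)·0.000 + ω·-0.889 = -0.978
  w: GS value = (-6 - (-2)·0.000 - (-3)·-0.978) / (7) = -1.276;  w ← (1−ω)·0.000 + ω·-1.276 = -1.404
Iteration 2:
  u: GS value = (0 - (1)·-0.978 - (-3)·-1.404) / (8) = -0.404;  u ← (1−ω)·0.000 + ω·-0.404 = -0.444
  v: GS value = (-8 - (-1)·-0.444 - (4)·-1.404) / (9) = -0.314;  v ← (1−ω)·-0.978 + ω·-0.314 = -0.248
  w: GS value = (-6 - (-2)·-0.444 - (-3)·-0.248) / (7) = -1.090;  w ← (1−ω)·-1.404 + ω·-1.090 = -1.059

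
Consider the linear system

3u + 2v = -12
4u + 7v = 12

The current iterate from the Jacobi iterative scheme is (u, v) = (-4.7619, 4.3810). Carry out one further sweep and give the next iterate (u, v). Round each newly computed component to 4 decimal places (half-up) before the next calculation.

(-6.9207, 4.4354)

One sweep:
  u = (-12 - (2)·4.3810) / (3) = -6.9207
  v = (12 - (4)·-4.7619) / (7) = 4.4354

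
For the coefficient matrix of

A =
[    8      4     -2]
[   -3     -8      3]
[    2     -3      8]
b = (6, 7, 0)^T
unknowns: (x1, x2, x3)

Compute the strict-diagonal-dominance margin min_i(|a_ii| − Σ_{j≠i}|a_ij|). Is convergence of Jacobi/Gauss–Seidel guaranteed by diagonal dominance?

row 1: |8| − (4+2) = 2
row 2: |-8| − (3+3) = 2
row 3: |8| − (2+3) = 3
minimum over rows = 2 → strictly diagonally dominant (convergence guaranteed)

2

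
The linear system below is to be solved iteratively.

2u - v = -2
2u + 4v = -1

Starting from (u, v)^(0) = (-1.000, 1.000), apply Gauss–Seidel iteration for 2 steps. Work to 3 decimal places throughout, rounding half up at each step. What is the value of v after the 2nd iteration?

0.250

Iteration 1:
  u = (-2 - (-1)·1.000) / (2) = -0.500
  v = (-1 - (2)·-0.500) / (4) = 0.000
Iteration 2:
  u = (-2 - (-1)·0.000) / (2) = -1.000
  v = (-1 - (2)·-1.000) / (4) = 0.250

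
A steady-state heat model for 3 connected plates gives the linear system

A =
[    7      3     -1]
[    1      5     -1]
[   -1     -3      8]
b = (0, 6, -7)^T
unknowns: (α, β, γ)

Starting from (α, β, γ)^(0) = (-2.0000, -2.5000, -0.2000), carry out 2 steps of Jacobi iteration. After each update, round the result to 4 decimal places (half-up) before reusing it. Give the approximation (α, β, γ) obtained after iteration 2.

Iteration 1:
  α = (0 - (3)·-2.5000 - (-1)·-0.2000) / (7) = 1.0429
  β = (6 - (1)·-2.0000 - (-1)·-0.2000) / (5) = 1.5600
  γ = (-7 - (-1)·-2.0000 - (-3)·-2.5000) / (8) = -2.0625
Iteration 2:
  α = (0 - (3)·1.5600 - (-1)·-2.0625) / (7) = -0.9632
  β = (6 - (1)·1.0429 - (-1)·-2.0625) / (5) = 0.5789
  γ = (-7 - (-1)·1.0429 - (-3)·1.5600) / (8) = -0.1596

(-0.9632, 0.5789, -0.1596)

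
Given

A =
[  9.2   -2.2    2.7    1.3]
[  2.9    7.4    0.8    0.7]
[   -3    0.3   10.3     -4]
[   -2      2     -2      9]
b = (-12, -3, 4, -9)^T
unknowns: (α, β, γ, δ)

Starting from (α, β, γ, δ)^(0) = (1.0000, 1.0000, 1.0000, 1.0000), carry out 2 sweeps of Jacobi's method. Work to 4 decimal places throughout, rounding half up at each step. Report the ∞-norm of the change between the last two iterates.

Iteration 1:
  α = (-12 - (-2.2)·1.0000 - (2.7)·1.0000 - (1.3)·1.0000) / (9.2) = -1.5000
  β = (-3 - (2.9)·1.0000 - (0.8)·1.0000 - (0.7)·1.0000) / (7.4) = -1.0000
  γ = (4 - (-3)·1.0000 - (0.3)·1.0000 - (-4)·1.0000) / (10.3) = 1.0388
  δ = (-9 - (-2)·1.0000 - (2)·1.0000 - (-2)·1.0000) / (9) = -0.7778
Iteration 2:
  α = (-12 - (-2.2)·-1.0000 - (2.7)·1.0388 - (1.3)·-0.7778) / (9.2) = -1.7384
  β = (-3 - (2.9)·-1.5000 - (0.8)·1.0388 - (0.7)·-0.7778) / (7.4) = 0.1437
  γ = (4 - (-3)·-1.5000 - (0.3)·-1.0000 - (-4)·-0.7778) / (10.3) = -0.3215
  δ = (-9 - (-2)·-1.5000 - (2)·-1.0000 - (-2)·1.0388) / (9) = -0.8803
Change: (-0.2384, 1.1437, -1.3603, -0.1025) → max |·| = 1.3603

1.3603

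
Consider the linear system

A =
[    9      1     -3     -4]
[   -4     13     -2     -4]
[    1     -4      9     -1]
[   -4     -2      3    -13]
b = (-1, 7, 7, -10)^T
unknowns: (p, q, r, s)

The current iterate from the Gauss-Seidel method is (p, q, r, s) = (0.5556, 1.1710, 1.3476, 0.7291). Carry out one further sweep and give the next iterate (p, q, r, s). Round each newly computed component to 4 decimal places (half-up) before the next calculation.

(0.5320, 1.1338, 1.3036, 0.7319)

One sweep:
  p = (-1 - (1)·1.1710 - (-3)·1.3476 - (-4)·0.7291) / (9) = 0.5320
  q = (7 - (-4)·0.5320 - (-2)·1.3476 - (-4)·0.7291) / (13) = 1.1338
  r = (7 - (1)·0.5320 - (-4)·1.1338 - (-1)·0.7291) / (9) = 1.3036
  s = (-10 - (-4)·0.5320 - (-2)·1.1338 - (3)·1.3036) / (-13) = 0.7319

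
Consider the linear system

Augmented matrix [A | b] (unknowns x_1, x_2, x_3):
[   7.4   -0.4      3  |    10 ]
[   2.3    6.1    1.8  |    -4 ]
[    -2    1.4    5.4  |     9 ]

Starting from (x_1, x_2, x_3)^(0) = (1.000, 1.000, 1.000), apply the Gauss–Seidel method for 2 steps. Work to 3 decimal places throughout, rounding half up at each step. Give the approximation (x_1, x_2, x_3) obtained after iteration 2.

(0.314, -1.477, 2.166)

Iteration 1:
  x_1 = (10 - (-0.4)·1.000 - (3)·1.000) / (7.4) = 1.000
  x_2 = (-4 - (2.3)·1.000 - (1.8)·1.000) / (6.1) = -1.328
  x_3 = (9 - (-2)·1.000 - (1.4)·-1.328) / (5.4) = 2.381
Iteration 2:
  x_1 = (10 - (-0.4)·-1.328 - (3)·2.381) / (7.4) = 0.314
  x_2 = (-4 - (2.3)·0.314 - (1.8)·2.381) / (6.1) = -1.477
  x_3 = (9 - (-2)·0.314 - (1.4)·-1.477) / (5.4) = 2.166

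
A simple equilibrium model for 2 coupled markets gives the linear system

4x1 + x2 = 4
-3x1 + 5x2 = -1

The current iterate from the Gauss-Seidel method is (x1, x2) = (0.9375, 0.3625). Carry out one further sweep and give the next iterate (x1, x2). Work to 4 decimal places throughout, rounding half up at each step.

One sweep:
  x1 = (4 - (1)·0.3625) / (4) = 0.9094
  x2 = (-1 - (-3)·0.9094) / (5) = 0.3456

(0.9094, 0.3456)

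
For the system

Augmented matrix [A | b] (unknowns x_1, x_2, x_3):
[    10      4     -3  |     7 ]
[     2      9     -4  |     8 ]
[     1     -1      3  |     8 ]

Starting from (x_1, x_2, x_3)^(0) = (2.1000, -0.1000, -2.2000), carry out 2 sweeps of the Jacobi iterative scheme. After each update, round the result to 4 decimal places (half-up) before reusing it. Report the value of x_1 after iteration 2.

1.5022

Iteration 1:
  x_1 = (7 - (4)·-0.1000 - (-3)·-2.2000) / (10) = 0.0800
  x_2 = (8 - (2)·2.1000 - (-4)·-2.2000) / (9) = -0.5556
  x_3 = (8 - (1)·2.1000 - (-1)·-0.1000) / (3) = 1.9333
Iteration 2:
  x_1 = (7 - (4)·-0.5556 - (-3)·1.9333) / (10) = 1.5022
  x_2 = (8 - (2)·0.0800 - (-4)·1.9333) / (9) = 1.7304
  x_3 = (8 - (1)·0.0800 - (-1)·-0.5556) / (3) = 2.4548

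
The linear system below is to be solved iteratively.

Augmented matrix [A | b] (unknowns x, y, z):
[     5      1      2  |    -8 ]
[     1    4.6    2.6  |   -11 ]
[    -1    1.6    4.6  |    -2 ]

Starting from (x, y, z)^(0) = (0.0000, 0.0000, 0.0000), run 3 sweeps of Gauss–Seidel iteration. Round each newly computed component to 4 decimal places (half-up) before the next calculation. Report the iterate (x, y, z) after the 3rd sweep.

Iteration 1:
  x = (-8 - (1)·0.0000 - (2)·0.0000) / (5) = -1.6000
  y = (-11 - (1)·-1.6000 - (2.6)·0.0000) / (4.6) = -2.0435
  z = (-2 - (-1)·-1.6000 - (1.6)·-2.0435) / (4.6) = -0.0718
Iteration 2:
  x = (-8 - (1)·-2.0435 - (2)·-0.0718) / (5) = -1.1626
  y = (-11 - (1)·-1.1626 - (2.6)·-0.0718) / (4.6) = -2.0980
  z = (-2 - (-1)·-1.1626 - (1.6)·-2.0980) / (4.6) = 0.0422
Iteration 3:
  x = (-8 - (1)·-2.0980 - (2)·0.0422) / (5) = -1.1973
  y = (-11 - (1)·-1.1973 - (2.6)·0.0422) / (4.6) = -2.1549
  z = (-2 - (-1)·-1.1973 - (1.6)·-2.1549) / (4.6) = 0.0545

(-1.1973, -2.1549, 0.0545)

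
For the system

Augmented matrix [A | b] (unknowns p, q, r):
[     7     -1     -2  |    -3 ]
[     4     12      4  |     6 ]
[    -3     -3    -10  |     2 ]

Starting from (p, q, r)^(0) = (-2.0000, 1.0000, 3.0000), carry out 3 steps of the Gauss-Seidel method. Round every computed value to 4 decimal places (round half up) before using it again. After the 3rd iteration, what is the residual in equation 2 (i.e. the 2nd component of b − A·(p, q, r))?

0.1788

Iteration 1:
  p = (-3 - (-1)·1.0000 - (-2)·3.0000) / (7) = 0.5714
  q = (6 - (4)·0.5714 - (4)·3.0000) / (12) = -0.6905
  r = (2 - (-3)·0.5714 - (-3)·-0.6905) / (-10) = -0.1643
Iteration 2:
  p = (-3 - (-1)·-0.6905 - (-2)·-0.1643) / (7) = -0.5742
  q = (6 - (4)·-0.5742 - (4)·-0.1643) / (12) = 0.7462
  r = (2 - (-3)·-0.5742 - (-3)·0.7462) / (-10) = -0.2516
Iteration 3:
  p = (-3 - (-1)·0.7462 - (-2)·-0.2516) / (7) = -0.3939
  q = (6 - (4)·-0.3939 - (4)·-0.2516) / (12) = 0.7152
  r = (2 - (-3)·-0.3939 - (-3)·0.7152) / (-10) = -0.2964
Residual b − A·x = (-0.1203, 0.1788, -0.0001)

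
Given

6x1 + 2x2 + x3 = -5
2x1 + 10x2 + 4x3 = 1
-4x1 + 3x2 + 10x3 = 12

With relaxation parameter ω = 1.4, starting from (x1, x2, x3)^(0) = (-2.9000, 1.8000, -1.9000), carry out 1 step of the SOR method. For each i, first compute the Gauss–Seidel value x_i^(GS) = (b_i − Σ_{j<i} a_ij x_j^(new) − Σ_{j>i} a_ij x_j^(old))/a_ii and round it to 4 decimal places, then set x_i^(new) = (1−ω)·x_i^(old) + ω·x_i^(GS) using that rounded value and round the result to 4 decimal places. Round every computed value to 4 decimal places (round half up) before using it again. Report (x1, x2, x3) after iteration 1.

(-0.4034, 0.5970, 1.9633)

Iteration 1:
  x1: GS value = (-5 - (2)·1.8000 - (1)·-1.9000) / (6) = -1.1167;  x1 ← (1−ω)·-2.9000 + ω·-1.1167 = -0.4034
  x2: GS value = (1 - (2)·-0.4034 - (4)·-1.9000) / (10) = 0.9407;  x2 ← (1−ω)·1.8000 + ω·0.9407 = 0.5970
  x3: GS value = (12 - (-4)·-0.4034 - (3)·0.5970) / (10) = 0.8595;  x3 ← (1−ω)·-1.9000 + ω·0.8595 = 1.9633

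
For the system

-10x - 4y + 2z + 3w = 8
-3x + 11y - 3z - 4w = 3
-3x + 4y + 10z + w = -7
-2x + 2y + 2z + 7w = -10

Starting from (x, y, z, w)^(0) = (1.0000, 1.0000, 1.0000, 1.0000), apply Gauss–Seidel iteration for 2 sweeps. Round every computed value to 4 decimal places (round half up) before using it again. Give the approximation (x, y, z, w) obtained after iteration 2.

(-1.7857, -1.1001, -0.6494, -1.4389)

Iteration 1:
  x = (8 - (-4)·1.0000 - (2)·1.0000 - (3)·1.0000) / (-10) = -0.7000
  y = (3 - (-3)·-0.7000 - (-3)·1.0000 - (-4)·1.0000) / (11) = 0.7182
  z = (-7 - (-3)·-0.7000 - (4)·0.7182 - (1)·1.0000) / (10) = -1.2973
  w = (-10 - (-2)·-0.7000 - (2)·0.7182 - (2)·-1.2973) / (7) = -1.4631
Iteration 2:
  x = (8 - (-4)·0.7182 - (2)·-1.2973 - (3)·-1.4631) / (-10) = -1.7857
  y = (3 - (-3)·-1.7857 - (-3)·-1.2973 - (-4)·-1.4631) / (11) = -1.1001
  z = (-7 - (-3)·-1.7857 - (4)·-1.1001 - (1)·-1.4631) / (10) = -0.6494
  w = (-10 - (-2)·-1.7857 - (2)·-1.1001 - (2)·-0.6494) / (7) = -1.4389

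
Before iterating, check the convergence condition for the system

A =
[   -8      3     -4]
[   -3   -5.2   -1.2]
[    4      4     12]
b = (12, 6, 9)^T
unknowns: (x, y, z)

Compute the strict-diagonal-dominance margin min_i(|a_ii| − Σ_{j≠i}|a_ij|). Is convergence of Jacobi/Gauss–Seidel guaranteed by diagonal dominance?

1

row 1: |-8| − (3+4) = 1
row 2: |-5.2| − (3+1.2) = 1
row 3: |12| − (4+4) = 4
minimum over rows = 1 → strictly diagonally dominant (convergence guaranteed)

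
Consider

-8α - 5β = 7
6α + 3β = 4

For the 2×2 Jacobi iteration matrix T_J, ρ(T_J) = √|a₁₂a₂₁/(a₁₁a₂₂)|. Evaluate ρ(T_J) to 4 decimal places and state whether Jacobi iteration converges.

a₁₂a₂₁/(a₁₁a₂₂) = (-5)·(6) / ((-8)·(3)) = 1.250000
ρ = √|1.250000| = √1.250000 = 1.1180
ρ > 1, so Jacobi diverges

1.1180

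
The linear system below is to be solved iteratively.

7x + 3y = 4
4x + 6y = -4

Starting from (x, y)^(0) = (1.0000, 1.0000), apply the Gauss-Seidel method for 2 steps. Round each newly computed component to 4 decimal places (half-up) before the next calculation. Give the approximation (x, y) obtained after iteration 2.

Iteration 1:
  x = (4 - (3)·1.0000) / (7) = 0.1429
  y = (-4 - (4)·0.1429) / (6) = -0.7619
Iteration 2:
  x = (4 - (3)·-0.7619) / (7) = 0.8980
  y = (-4 - (4)·0.8980) / (6) = -1.2653

(0.8980, -1.2653)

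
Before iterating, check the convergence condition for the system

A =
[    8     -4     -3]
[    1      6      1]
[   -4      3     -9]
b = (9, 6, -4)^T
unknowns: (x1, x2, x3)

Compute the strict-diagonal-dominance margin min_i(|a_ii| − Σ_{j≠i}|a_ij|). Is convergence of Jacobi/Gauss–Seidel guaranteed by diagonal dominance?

1

row 1: |8| − (4+3) = 1
row 2: |6| − (1+1) = 4
row 3: |-9| − (4+3) = 2
minimum over rows = 1 → strictly diagonally dominant (convergence guaranteed)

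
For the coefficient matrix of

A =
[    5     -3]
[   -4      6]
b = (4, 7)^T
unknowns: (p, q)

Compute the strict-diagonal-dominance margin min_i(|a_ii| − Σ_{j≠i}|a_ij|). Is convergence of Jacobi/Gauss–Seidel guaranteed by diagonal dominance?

2

row 1: |5| − (3) = 2
row 2: |6| − (4) = 2
minimum over rows = 2 → strictly diagonally dominant (convergence guaranteed)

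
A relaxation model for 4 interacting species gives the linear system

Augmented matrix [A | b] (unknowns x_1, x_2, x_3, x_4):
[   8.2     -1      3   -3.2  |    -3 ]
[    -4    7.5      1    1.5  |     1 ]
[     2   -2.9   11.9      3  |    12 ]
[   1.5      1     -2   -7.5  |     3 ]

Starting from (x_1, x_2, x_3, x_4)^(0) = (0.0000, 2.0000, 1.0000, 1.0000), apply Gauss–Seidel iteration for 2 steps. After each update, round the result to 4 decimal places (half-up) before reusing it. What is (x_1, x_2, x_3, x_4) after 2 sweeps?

Iteration 1:
  x_1 = (-3 - (-1)·2.0000 - (3)·1.0000 - (-3.2)·1.0000) / (8.2) = -0.0976
  x_2 = (1 - (-4)·-0.0976 - (1)·1.0000 - (1.5)·1.0000) / (7.5) = -0.2521
  x_3 = (12 - (2)·-0.0976 - (-2.9)·-0.2521 - (3)·1.0000) / (11.9) = 0.7113
  x_4 = (3 - (1.5)·-0.0976 - (1)·-0.2521 - (-2)·0.7113) / (-7.5) = -0.6428
Iteration 2:
  x_1 = (-3 - (-1)·-0.2521 - (3)·0.7113 - (-3.2)·-0.6428) / (8.2) = -0.9077
  x_2 = (1 - (-4)·-0.9077 - (1)·0.7113 - (1.5)·-0.6428) / (7.5) = -0.3171
  x_3 = (12 - (2)·-0.9077 - (-2.9)·-0.3171 - (3)·-0.6428) / (11.9) = 1.2457
  x_4 = (3 - (1.5)·-0.9077 - (1)·-0.3171 - (-2)·1.2457) / (-7.5) = -0.9560

(-0.9077, -0.3171, 1.2457, -0.9560)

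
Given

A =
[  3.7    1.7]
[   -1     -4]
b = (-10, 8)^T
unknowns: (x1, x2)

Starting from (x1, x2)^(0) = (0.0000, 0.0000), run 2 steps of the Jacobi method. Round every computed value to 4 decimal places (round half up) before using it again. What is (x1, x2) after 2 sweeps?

(-1.7838, -1.3243)

Iteration 1:
  x1 = (-10 - (1.7)·0.0000) / (3.7) = -2.7027
  x2 = (8 - (-1)·0.0000) / (-4) = -2.0000
Iteration 2:
  x1 = (-10 - (1.7)·-2.0000) / (3.7) = -1.7838
  x2 = (8 - (-1)·-2.7027) / (-4) = -1.3243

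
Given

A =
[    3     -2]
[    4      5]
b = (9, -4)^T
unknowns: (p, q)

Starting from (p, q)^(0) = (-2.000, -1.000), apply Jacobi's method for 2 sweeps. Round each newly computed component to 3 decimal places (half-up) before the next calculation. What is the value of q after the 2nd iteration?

Iteration 1:
  p = (9 - (-2)·-1.000) / (3) = 2.333
  q = (-4 - (4)·-2.000) / (5) = 0.800
Iteration 2:
  p = (9 - (-2)·0.800) / (3) = 3.533
  q = (-4 - (4)·2.333) / (5) = -2.666

-2.666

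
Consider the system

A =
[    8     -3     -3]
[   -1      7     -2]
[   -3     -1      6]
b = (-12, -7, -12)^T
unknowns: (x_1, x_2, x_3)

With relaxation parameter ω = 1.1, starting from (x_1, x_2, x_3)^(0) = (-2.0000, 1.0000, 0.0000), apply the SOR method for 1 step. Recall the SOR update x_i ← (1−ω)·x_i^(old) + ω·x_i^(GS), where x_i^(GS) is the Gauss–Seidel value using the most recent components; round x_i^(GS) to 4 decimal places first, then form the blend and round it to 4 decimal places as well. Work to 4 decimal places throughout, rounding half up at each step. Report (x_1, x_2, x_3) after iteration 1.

Iteration 1:
  x_1: GS value = (-12 - (-3)·1.0000 - (-3)·0.0000) / (8) = -1.1250;  x_1 ← (1−ω)·-2.0000 + ω·-1.1250 = -1.0375
  x_2: GS value = (-7 - (-1)·-1.0375 - (-2)·0.0000) / (7) = -1.1482;  x_2 ← (1−ω)·1.0000 + ω·-1.1482 = -1.3630
  x_3: GS value = (-12 - (-3)·-1.0375 - (-1)·-1.3630) / (6) = -2.7459;  x_3 ← (1−ω)·0.0000 + ω·-2.7459 = -3.0205

(-1.0375, -1.3630, -3.0205)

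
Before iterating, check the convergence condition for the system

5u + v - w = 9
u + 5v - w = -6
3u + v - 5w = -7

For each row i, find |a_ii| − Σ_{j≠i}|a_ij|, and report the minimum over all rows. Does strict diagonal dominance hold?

row 1: |5| − (1+1) = 3
row 2: |5| − (1+1) = 3
row 3: |-5| − (3+1) = 1
minimum over rows = 1 → strictly diagonally dominant (convergence guaranteed)

1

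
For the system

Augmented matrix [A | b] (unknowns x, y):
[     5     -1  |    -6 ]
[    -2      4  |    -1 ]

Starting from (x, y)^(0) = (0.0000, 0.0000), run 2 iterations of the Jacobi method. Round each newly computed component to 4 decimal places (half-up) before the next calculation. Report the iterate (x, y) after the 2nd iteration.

Iteration 1:
  x = (-6 - (-1)·0.0000) / (5) = -1.2000
  y = (-1 - (-2)·0.0000) / (4) = -0.2500
Iteration 2:
  x = (-6 - (-1)·-0.2500) / (5) = -1.2500
  y = (-1 - (-2)·-1.2000) / (4) = -0.8500

(-1.2500, -0.8500)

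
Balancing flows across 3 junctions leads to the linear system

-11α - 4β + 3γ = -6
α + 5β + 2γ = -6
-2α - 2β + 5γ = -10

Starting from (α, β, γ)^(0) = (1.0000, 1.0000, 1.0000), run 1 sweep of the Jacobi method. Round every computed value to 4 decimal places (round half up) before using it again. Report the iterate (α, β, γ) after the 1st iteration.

(0.4545, -1.8000, -1.2000)

Iteration 1:
  α = (-6 - (-4)·1.0000 - (3)·1.0000) / (-11) = 0.4545
  β = (-6 - (1)·1.0000 - (2)·1.0000) / (5) = -1.8000
  γ = (-10 - (-2)·1.0000 - (-2)·1.0000) / (5) = -1.2000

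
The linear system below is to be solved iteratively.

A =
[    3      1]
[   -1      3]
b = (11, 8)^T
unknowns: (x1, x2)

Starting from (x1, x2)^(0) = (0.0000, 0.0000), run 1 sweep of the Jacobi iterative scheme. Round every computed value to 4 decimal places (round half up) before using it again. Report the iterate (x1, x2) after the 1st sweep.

(3.6667, 2.6667)

Iteration 1:
  x1 = (11 - (1)·0.0000) / (3) = 3.6667
  x2 = (8 - (-1)·0.0000) / (3) = 2.6667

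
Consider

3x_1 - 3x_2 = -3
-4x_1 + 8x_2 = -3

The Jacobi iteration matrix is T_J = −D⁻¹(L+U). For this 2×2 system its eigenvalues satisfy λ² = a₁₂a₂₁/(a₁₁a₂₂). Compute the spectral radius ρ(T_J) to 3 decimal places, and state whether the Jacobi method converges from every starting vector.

0.707

a₁₂a₂₁/(a₁₁a₂₂) = (-3)·(-4) / ((3)·(8)) = 0.500000
ρ = √|0.500000| = √0.500000 = 0.707
ρ < 1, so Jacobi converges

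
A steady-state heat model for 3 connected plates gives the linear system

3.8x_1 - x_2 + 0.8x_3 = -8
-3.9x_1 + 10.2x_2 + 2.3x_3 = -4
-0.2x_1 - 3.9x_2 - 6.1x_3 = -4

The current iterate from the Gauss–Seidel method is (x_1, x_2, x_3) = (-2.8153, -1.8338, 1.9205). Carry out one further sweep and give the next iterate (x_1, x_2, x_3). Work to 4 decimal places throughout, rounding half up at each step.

One sweep:
  x_1 = (-8 - (-1)·-1.8338 - (0.8)·1.9205) / (3.8) = -2.9922
  x_2 = (-4 - (-3.9)·-2.9922 - (2.3)·1.9205) / (10.2) = -1.9693
  x_3 = (-4 - (-0.2)·-2.9922 - (-3.9)·-1.9693) / (-6.1) = 2.0129

(-2.9922, -1.9693, 2.0129)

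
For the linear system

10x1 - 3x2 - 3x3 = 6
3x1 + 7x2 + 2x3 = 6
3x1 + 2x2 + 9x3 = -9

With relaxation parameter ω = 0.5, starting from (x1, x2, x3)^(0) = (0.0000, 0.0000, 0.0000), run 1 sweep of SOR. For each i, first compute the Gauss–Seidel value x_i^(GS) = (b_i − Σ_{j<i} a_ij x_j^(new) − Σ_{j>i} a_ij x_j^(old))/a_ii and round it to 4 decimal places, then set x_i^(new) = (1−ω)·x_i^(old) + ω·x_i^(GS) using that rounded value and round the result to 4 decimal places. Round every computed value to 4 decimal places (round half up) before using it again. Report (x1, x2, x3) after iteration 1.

Iteration 1:
  x1: GS value = (6 - (-3)·0.0000 - (-3)·0.0000) / (10) = 0.6000;  x1 ← (1−ω)·0.0000 + ω·0.6000 = 0.3000
  x2: GS value = (6 - (3)·0.3000 - (2)·0.0000) / (7) = 0.7286;  x2 ← (1−ω)·0.0000 + ω·0.7286 = 0.3643
  x3: GS value = (-9 - (3)·0.3000 - (2)·0.3643) / (9) = -1.1810;  x3 ← (1−ω)·0.0000 + ω·-1.1810 = -0.5905

(0.3000, 0.3643, -0.5905)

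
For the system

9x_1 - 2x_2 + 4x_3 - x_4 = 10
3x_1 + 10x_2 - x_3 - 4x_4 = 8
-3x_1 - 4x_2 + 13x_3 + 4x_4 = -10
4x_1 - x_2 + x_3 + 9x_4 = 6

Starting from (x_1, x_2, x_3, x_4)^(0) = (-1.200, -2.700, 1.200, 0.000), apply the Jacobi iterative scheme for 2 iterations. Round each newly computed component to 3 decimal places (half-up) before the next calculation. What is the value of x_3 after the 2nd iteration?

Iteration 1:
  x_1 = (10 - (-2)·-2.700 - (4)·1.200 - (-1)·0.000) / (9) = -0.022
  x_2 = (8 - (3)·-1.200 - (-1)·1.200 - (-4)·0.000) / (10) = 1.280
  x_3 = (-10 - (-3)·-1.200 - (-4)·-2.700 - (4)·0.000) / (13) = -1.877
  x_4 = (6 - (4)·-1.200 - (-1)·-2.700 - (1)·1.200) / (9) = 0.767
Iteration 2:
  x_1 = (10 - (-2)·1.280 - (4)·-1.877 - (-1)·0.767) / (9) = 2.315
  x_2 = (8 - (3)·-0.022 - (-1)·-1.877 - (-4)·0.767) / (10) = 0.926
  x_3 = (-10 - (-3)·-0.022 - (-4)·1.280 - (4)·0.767) / (13) = -0.616
  x_4 = (6 - (4)·-0.022 - (-1)·1.280 - (1)·-1.877) / (9) = 1.027

-0.616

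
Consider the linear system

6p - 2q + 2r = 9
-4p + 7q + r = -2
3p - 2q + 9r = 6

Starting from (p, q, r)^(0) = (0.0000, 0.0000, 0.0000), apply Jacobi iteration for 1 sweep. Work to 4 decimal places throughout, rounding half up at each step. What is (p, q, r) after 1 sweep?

(1.5000, -0.2857, 0.6667)

Iteration 1:
  p = (9 - (-2)·0.0000 - (2)·0.0000) / (6) = 1.5000
  q = (-2 - (-4)·0.0000 - (1)·0.0000) / (7) = -0.2857
  r = (6 - (3)·0.0000 - (-2)·0.0000) / (9) = 0.6667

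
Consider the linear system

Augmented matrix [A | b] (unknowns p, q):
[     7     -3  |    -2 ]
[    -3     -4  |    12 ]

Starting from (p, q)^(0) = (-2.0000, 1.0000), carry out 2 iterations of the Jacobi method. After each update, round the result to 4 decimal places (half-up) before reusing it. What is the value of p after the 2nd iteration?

-0.9286

Iteration 1:
  p = (-2 - (-3)·1.0000) / (7) = 0.1429
  q = (12 - (-3)·-2.0000) / (-4) = -1.5000
Iteration 2:
  p = (-2 - (-3)·-1.5000) / (7) = -0.9286
  q = (12 - (-3)·0.1429) / (-4) = -3.1072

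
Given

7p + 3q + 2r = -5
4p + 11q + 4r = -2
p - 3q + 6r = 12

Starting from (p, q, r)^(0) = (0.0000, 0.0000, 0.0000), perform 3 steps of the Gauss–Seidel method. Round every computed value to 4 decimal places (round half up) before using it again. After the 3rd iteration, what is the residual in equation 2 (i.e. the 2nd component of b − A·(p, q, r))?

0.2724

Iteration 1:
  p = (-5 - (3)·0.0000 - (2)·0.0000) / (7) = -0.7143
  q = (-2 - (4)·-0.7143 - (4)·0.0000) / (11) = 0.0779
  r = (12 - (1)·-0.7143 - (-3)·0.0779) / (6) = 2.1580
Iteration 2:
  p = (-5 - (3)·0.0779 - (2)·2.1580) / (7) = -1.3642
  q = (-2 - (4)·-1.3642 - (4)·2.1580) / (11) = -0.4705
  r = (12 - (1)·-1.3642 - (-3)·-0.4705) / (6) = 1.9921
Iteration 3:
  p = (-5 - (3)·-0.4705 - (2)·1.9921) / (7) = -1.0818
  q = (-2 - (4)·-1.0818 - (4)·1.9921) / (11) = -0.5128
  r = (12 - (1)·-1.0818 - (-3)·-0.5128) / (6) = 1.9239
Residual b − A·x = (0.2632, 0.2724, 0.0000)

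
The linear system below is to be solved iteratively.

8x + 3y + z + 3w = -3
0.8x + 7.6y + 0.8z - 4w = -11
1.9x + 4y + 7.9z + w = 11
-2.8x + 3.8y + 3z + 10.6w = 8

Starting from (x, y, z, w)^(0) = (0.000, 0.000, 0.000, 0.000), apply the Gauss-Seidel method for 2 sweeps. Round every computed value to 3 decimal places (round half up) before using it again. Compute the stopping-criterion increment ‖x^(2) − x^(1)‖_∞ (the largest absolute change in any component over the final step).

Iteration 1:
  x = (-3 - (3)·0.000 - (1)·0.000 - (3)·0.000) / (8) = -0.375
  y = (-11 - (0.8)·-0.375 - (0.8)·0.000 - (-4)·0.000) / (7.6) = -1.408
  z = (11 - (1.9)·-0.375 - (4)·-1.408 - (1)·0.000) / (7.9) = 2.196
  w = (8 - (-2.8)·-0.375 - (3.8)·-1.408 - (3)·2.196) / (10.6) = 0.539
Iteration 2:
  x = (-3 - (3)·-1.408 - (1)·2.196 - (3)·0.539) / (8) = -0.324
  y = (-11 - (0.8)·-0.324 - (0.8)·2.196 - (-4)·0.539) / (7.6) = -1.361
  z = (11 - (1.9)·-0.324 - (4)·-1.361 - (1)·0.539) / (7.9) = 2.091
  w = (8 - (-2.8)·-0.324 - (3.8)·-1.361 - (3)·2.091) / (10.6) = 0.565
Change: (0.051, 0.047, -0.105, 0.026) → max |·| = 0.105

0.105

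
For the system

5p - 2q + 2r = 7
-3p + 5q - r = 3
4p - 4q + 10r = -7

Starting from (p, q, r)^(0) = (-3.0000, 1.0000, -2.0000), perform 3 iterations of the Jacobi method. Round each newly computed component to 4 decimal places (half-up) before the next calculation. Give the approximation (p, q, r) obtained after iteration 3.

(3.2880, 0.3640, 0.0760)

Iteration 1:
  p = (7 - (-2)·1.0000 - (2)·-2.0000) / (5) = 2.6000
  q = (3 - (-3)·-3.0000 - (-1)·-2.0000) / (5) = -1.6000
  r = (-7 - (4)·-3.0000 - (-4)·1.0000) / (10) = 0.9000
Iteration 2:
  p = (7 - (-2)·-1.6000 - (2)·0.9000) / (5) = 0.4000
  q = (3 - (-3)·2.6000 - (-1)·0.9000) / (5) = 2.3400
  r = (-7 - (4)·2.6000 - (-4)·-1.6000) / (10) = -2.3800
Iteration 3:
  p = (7 - (-2)·2.3400 - (2)·-2.3800) / (5) = 3.2880
  q = (3 - (-3)·0.4000 - (-1)·-2.3800) / (5) = 0.3640
  r = (-7 - (4)·0.4000 - (-4)·2.3400) / (10) = 0.0760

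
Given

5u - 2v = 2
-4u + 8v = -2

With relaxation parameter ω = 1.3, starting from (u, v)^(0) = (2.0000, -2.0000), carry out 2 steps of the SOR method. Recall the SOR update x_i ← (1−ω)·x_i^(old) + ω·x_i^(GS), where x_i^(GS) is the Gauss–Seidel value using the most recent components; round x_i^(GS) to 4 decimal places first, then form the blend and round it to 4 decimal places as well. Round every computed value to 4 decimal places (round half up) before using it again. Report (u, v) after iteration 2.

Iteration 1:
  u: GS value = (2 - (-2)·-2.0000) / (5) = -0.4000;  u ← (1−ω)·2.0000 + ω·-0.4000 = -1.1200
  v: GS value = (-2 - (-4)·-1.1200) / (8) = -0.8100;  v ← (1−ω)·-2.0000 + ω·-0.8100 = -0.4530
Iteration 2:
  u: GS value = (2 - (-2)·-0.4530) / (5) = 0.2188;  u ← (1−ω)·-1.1200 + ω·0.2188 = 0.6204
  v: GS value = (-2 - (-4)·0.6204) / (8) = 0.0602;  v ← (1−ω)·-0.4530 + ω·0.0602 = 0.2142

(0.6204, 0.2142)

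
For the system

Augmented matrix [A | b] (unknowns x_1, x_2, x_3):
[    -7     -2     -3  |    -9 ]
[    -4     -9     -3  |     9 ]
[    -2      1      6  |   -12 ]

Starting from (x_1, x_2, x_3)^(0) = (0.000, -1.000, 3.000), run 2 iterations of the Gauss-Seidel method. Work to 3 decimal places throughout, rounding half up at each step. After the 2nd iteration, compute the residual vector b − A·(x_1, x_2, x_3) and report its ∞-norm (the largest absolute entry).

3.035

Iteration 1:
  x_1 = (-9 - (-2)·-1.000 - (-3)·3.000) / (-7) = 0.286
  x_2 = (9 - (-4)·0.286 - (-3)·3.000) / (-9) = -2.127
  x_3 = (-12 - (-2)·0.286 - (1)·-2.127) / (6) = -1.550
Iteration 2:
  x_1 = (-9 - (-2)·-2.127 - (-3)·-1.550) / (-7) = 2.558
  x_2 = (9 - (-4)·2.558 - (-3)·-1.550) / (-9) = -1.620
  x_3 = (-12 - (-2)·2.558 - (1)·-1.620) / (6) = -0.877
Residual b − A·x = (3.035, 2.021, -0.002); ∞-norm = 3.035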